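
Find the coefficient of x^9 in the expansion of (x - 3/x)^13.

702

General term: C(13,j)·(x)^j·(-3/x)^(13-j), with x-exponent 1j − 1(13−j) = 2j − 13.
Set 2j − 13 = 9: j = 11.
C(13,11) = 78; 1^11 = 1; (-3)^2 = 9.
Coefficient = 78 · 1 · 9 = 702.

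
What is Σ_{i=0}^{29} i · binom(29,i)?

7784628224

Differentiating (1+x)^29 and setting x=1: Σ i·C(29,i) = 29·2^28 = 7784628224.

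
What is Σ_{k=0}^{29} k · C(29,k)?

Differentiating (1+x)^29 and setting x=1: Σ k·C(29,k) = 29·2^28 = 7784628224.

7784628224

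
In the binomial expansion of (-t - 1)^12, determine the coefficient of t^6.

The general term is C(12,j)·(-t)^j·(-1)^(12-j); the t^6 term has j = 6.
C(12,6) = 924.
Coefficient = C(12,6) = 924.

924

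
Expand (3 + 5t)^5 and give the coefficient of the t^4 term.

9375

The general term is C(5,j)·(3)^j·(5t)^(5-j); the t^4 term has j = 1.
C(5,1) = 5.
Coefficient = C(5,1) · 3^1 · 5^4 = 5 · 3 · 625 = 9375.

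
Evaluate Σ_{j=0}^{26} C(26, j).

The entries of row 26 sum to 2^26 = 67108864.

67108864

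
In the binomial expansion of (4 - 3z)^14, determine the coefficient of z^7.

The general term is C(14,j)·(4)^j·(-3z)^(14-j); the z^7 term has j = 7.
C(14,7) = 3432.
Coefficient = C(14,7) · 4^7 · (-3)^7 = 3432 · 16384 · (-2187) = -122974765056.

-122974765056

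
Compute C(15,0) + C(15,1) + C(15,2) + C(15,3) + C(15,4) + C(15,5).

4944

1 + 15 + 105 + 455 + 1365 + 3003 = 4944.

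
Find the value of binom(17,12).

C(17,12) = C(17,5) by symmetry.
C(17,5) = (17·16·15·14·13) / 5! = 742560 / 120 = 6188.

6188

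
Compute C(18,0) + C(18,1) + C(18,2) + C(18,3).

988

1 + 18 + 153 + 816 = 988.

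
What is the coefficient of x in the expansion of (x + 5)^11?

The general term is C(11,j)·(x)^j·(5)^(11-j); the x^1 term has j = 1.
C(11,1) = 11.
Coefficient = C(11,1) · 5^10 = 11 · 9765625 = 107421875.

107421875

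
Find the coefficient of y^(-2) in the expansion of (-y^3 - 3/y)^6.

General term: C(6,j)·(-y^3)^j·(-3/y)^(6-j), with y-exponent 3j − 1(6−j) = 4j − 6.
Set 4j − 6 = -2: j = 1.
C(6,1) = 6; (-1)^1 = -1; (-3)^5 = -243.
Coefficient = 6 · (-1) · (-243) = 1458.

1458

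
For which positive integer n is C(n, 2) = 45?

10

n(n−1)/2 = 45 ⇒ n(n−1) = 90. Since 10·9 = 90, n = 10.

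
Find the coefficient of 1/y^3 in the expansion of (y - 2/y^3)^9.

General term: C(9,j)·(y)^j·(-2/y^3)^(9-j), with y-exponent 1j − 3(9−j) = 4j − 27.
Set 4j − 27 = -3: j = 6.
C(9,6) = 84; 1^6 = 1; (-2)^3 = -8.
Coefficient = 84 · 1 · (-8) = -672.

-672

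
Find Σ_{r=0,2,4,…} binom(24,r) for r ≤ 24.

8388608

Half of (1+1)^24 + (1−1)^24 gives the even-index sum: 2^23 = 8388608.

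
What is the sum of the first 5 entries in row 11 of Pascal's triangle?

1 + 11 + 55 + 165 + 330 = 562.

562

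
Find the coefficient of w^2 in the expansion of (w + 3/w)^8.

1512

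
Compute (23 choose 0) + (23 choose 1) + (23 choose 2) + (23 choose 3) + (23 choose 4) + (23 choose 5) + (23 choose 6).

145499

1 + 23 + 253 + 1771 + 8855 + 33649 + 100947 = 145499.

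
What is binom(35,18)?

4537567650

C(35,18) = C(35,17) by symmetry.
C(35,17) = (35·34·33·32·31·30·29·28·27·26·25·24·23·22·21·20·19) / 17! = 1613955767240110694400000 / 355687428096000 = 4537567650.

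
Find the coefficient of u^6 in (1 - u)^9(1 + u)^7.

-14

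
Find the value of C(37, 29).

38608020

C(37,29) = C(37,8) by symmetry.
C(37,8) = (37·36·35·34·33·32·31·30) / 8! = 1556675366400 / 40320 = 38608020.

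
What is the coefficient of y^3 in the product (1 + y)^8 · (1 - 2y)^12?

-264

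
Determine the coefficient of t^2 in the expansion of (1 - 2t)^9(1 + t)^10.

9

Coefficient of t^2 = Σ_{j} C(9,j)·(-2)^j·C(10,2-j)·1^(2-j) for j from 0 to 2.
= 45 + (-180) + 144 = 9.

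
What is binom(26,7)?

C(26,7) = (26·25·24·23·22·21·20) / 7! = 3315312000 / 5040 = 657800.

657800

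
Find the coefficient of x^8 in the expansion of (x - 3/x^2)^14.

General term: C(14,j)·(x)^j·(-3/x^2)^(14-j), with x-exponent 1j − 2(14−j) = 3j − 28.
Set 3j − 28 = 8: j = 12.
C(14,12) = 91; 1^12 = 1; (-3)^2 = 9.
Coefficient = 91 · 1 · 9 = 819.

819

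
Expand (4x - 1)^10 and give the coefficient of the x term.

-40

The general term is C(10,j)·(4x)^j·(-1)^(10-j); the x^1 term has j = 1.
C(10,1) = 10.
Coefficient = C(10,1) · 4^1 · (-1)^9 = 10 · 4 · (-1) = -40.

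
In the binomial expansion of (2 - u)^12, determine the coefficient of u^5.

The general term is C(12,j)·(2)^j·(-u)^(12-j); the u^5 term has j = 7.
C(12,7) = 792.
Coefficient = C(12,7) · 2^7 · (-1)^5 = 792 · 128 · (-1) = -101376.

-101376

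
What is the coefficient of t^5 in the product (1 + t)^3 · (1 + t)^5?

56

(1 + t)^3(1 + t)^5 = (1 + t)^8, so the coefficient of t^5 is C(8,5)·1^5 = 56·1 = 56.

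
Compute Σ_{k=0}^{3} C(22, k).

1794

1 + 22 + 231 + 1540 = 1794.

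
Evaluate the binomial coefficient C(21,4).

C(21,4) = (21·20·19·18) / 4! = 143640 / 24 = 5985.

5985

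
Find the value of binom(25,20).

53130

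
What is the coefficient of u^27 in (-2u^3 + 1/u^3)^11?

General term: C(11,j)·(-2u^3)^j·(1/u^3)^(11-j), with u-exponent 3j − 3(11−j) = 6j − 33.
Set 6j − 33 = 27: j = 10.
C(11,10) = 11; (-2)^10 = 1024; 1^1 = 1.
Coefficient = 11 · 1024 · 1 = 11264.

11264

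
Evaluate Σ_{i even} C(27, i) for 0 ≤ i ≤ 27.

Even-i terms of row 27 sum to 2^26 = 67108864.

67108864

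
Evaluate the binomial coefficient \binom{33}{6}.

C(33,6) = (33·32·31·30·29·28) / 6! = 797448960 / 720 = 1107568.

1107568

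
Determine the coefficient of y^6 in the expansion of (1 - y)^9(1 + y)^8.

Coefficient of y^6 = Σ_{j} C(9,j)·(-1)^j·C(8,6-j)·1^(6-j) for j from 0 to 6.
= 28 + (-504) + 2520 + (-4704) + 3528 + (-1008) + 84 = -56.

-56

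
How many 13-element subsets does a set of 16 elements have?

C(16,13) = C(16,3) by symmetry.
C(16,3) = (16·15·14) / 3! = 3360 / 6 = 560.

560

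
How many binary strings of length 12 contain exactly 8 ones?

Choose the 8 positions: C(12,8) = 495.

495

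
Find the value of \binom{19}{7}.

C(19,7) = (19·18·17·16·15·14·13) / 7! = 253955520 / 5040 = 50388.

50388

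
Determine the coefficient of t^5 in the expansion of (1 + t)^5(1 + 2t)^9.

22363

Coefficient of t^5 = Σ_{j} C(5,j)·1^j·C(9,5-j)·2^(5-j) for j from 0 to 5.
= 4032 + 10080 + 6720 + 1440 + 90 + 1 = 22363.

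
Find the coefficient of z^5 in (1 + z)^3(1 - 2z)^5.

Coefficient of z^5 = Σ_{j} C(3,j)·1^j·C(5,5-j)·(-2)^(5-j) for j from 0 to 3.
= (-32) + 240 + (-240) + 40 = 8.

8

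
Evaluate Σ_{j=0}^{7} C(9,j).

1 + 9 + 36 + 84 + 126 + 126 + 84 + 36 = 502.

502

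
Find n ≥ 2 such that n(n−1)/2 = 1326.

52

n(n−1)/2 = 1326 ⇒ n(n−1) = 2652. Since 52·51 = 2652, n = 52.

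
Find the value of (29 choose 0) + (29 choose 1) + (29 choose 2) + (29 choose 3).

4090

1 + 29 + 406 + 3654 = 4090.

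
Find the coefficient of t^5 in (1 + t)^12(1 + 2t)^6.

33564

Coefficient of t^5 = Σ_{j} C(12,j)·1^j·C(6,5-j)·2^(5-j) for j from 0 to 5.
= 192 + 2880 + 10560 + 13200 + 5940 + 792 = 33564.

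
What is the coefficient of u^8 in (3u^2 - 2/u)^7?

General term: C(7,j)·(3u^2)^j·(-2/u)^(7-j), with u-exponent 2j − 1(7−j) = 3j − 7.
Set 3j − 7 = 8: j = 5.
C(7,5) = 21; 3^5 = 243; (-2)^2 = 4.
Coefficient = 21 · 243 · 4 = 20412.

20412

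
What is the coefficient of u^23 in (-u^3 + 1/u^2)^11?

General term: C(11,j)·(-u^3)^j·(1/u^2)^(11-j), with u-exponent 3j − 2(11−j) = 5j − 22.
Set 5j − 22 = 23: j = 9.
C(11,9) = 55; (-1)^9 = -1; 1^2 = 1.
Coefficient = 55 · (-1) · 1 = -55.

-55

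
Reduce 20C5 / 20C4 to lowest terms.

C(n,k+1)/C(n,k) = (n−k)/(k+1) = (20−4)/(4+1) = 16/5.

16/5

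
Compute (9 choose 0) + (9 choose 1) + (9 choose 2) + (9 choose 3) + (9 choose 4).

1 + 9 + 36 + 84 + 126 = 256.

256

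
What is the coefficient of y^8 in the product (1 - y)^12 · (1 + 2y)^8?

Coefficient of y^8 = Σ_{j} C(12,j)·(-1)^j·C(8,8-j)·2^(8-j) for j from 0 to 8.
= 256 + (-12288) + 118272 + (-394240) + 554400 + (-354816) + 103488 + (-12672) + 495 = 2895.

2895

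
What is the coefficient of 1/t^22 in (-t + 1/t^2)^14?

91

General term: C(14,j)·(-t)^j·(1/t^2)^(14-j), with t-exponent 1j − 2(14−j) = 3j − 28.
Set 3j − 28 = -22: j = 2.
C(14,2) = 91; (-1)^2 = 1; 1^12 = 1.
Coefficient = 91 · 1 · 1 = 91.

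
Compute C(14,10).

C(14,10) = C(14,4) by symmetry.
C(14,4) = (14·13·12·11) / 4! = 24024 / 24 = 1001.

1001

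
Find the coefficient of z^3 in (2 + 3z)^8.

The general term is C(8,j)·(2)^j·(3z)^(8-j); the z^3 term has j = 5.
C(8,5) = 56.
Coefficient = C(8,5) · 2^5 · 3^3 = 56 · 32 · 27 = 48384.

48384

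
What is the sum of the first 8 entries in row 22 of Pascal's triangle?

280600

1 + 22 + 231 + 1540 + 7315 + 26334 + 74613 + 170544 = 280600.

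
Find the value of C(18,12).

C(18,12) = C(18,6) by symmetry.
C(18,6) = (18·17·16·15·14·13) / 6! = 13366080 / 720 = 18564.

18564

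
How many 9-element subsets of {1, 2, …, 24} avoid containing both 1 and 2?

1136960

All 9-subsets: C(24,9) = 1307504. Those containing both fixed elements: C(22,7) = 170544.
1307504 − 170544 = 1136960.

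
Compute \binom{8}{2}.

28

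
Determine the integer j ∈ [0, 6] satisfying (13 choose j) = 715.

4

C(13,j) increases on 0 ≤ j ≤ 6. C(13,3) = 286 and C(13,4) = 715, so j = 4.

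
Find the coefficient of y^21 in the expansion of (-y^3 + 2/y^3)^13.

2288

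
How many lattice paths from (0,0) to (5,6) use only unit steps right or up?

462

Each path is a sequence of 11 steps with 5 rights: C(11,5) = 462.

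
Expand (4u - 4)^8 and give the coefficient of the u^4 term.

4587520

The general term is C(8,j)·(4u)^j·(-4)^(8-j); the u^4 term has j = 4.
C(8,4) = 70.
Coefficient = C(8,4) · 4^4 · (-4)^4 = 70 · 256 · 256 = 4587520.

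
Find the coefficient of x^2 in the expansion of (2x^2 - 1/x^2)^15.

General term: C(15,j)·(2x^2)^j·(-1/x^2)^(15-j), with x-exponent 2j − 2(15−j) = 4j − 30.
Set 4j − 30 = 2: j = 8.
C(15,8) = 6435; 2^8 = 256; (-1)^7 = -1.
Coefficient = 6435 · 256 · (-1) = -1647360.

-1647360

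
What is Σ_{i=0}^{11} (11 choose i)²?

705432

Σ C(11,i)² is the coefficient of x^11 in (1+x)^11(1+x)^11 = (1+x)^22, i.e. C(22,11) = 705432.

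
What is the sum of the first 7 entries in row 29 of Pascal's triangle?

1 + 29 + 406 + 3654 + 23751 + 118755 + 475020 = 621616.

621616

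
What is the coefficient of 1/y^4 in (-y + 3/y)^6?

General term: C(6,j)·(-y)^j·(3/y)^(6-j), with y-exponent 1j − 1(6−j) = 2j − 6.
Set 2j − 6 = -4: j = 1.
C(6,1) = 6; (-1)^1 = -1; 3^5 = 243.
Coefficient = 6 · (-1) · 243 = -1458.

-1458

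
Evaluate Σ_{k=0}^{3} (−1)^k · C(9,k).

-56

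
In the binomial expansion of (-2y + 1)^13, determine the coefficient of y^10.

292864

The general term is C(13,j)·(-2y)^j·(1)^(13-j); the y^10 term has j = 10.
C(13,10) = 286.
Coefficient = C(13,10) · (-2)^10 = 286 · 1024 = 292864.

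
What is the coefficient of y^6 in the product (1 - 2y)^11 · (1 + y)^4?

-2948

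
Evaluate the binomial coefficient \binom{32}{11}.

C(32,11) = (32·31·30·29·28·27·26·25·24·23·22) / 11! = 5150244363264000 / 39916800 = 129024480.

129024480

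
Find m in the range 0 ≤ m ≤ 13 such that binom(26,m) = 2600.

3

C(26,m) increases on 0 ≤ m ≤ 13. C(26,2) = 325 and C(26,3) = 2600, so m = 3.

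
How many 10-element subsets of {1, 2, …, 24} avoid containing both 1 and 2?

All 10-subsets: C(24,10) = 1961256. Those containing both fixed elements: C(22,8) = 319770.
1961256 − 319770 = 1641486.

1641486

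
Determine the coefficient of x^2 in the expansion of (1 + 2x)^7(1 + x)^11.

Coefficient of x^2 = Σ_{j} C(7,j)·2^j·C(11,2-j)·1^(2-j) for j from 0 to 2.
= 55 + 154 + 84 = 293.

293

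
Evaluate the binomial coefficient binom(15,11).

1365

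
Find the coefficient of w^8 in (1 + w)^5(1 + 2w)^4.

112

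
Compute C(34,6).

C(34,6) = (34·33·32·31·30·29) / 6! = 968330880 / 720 = 1344904.

1344904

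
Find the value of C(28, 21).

1184040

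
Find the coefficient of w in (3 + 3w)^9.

177147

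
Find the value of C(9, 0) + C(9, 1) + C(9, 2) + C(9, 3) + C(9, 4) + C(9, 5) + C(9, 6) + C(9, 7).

502

1 + 9 + 36 + 84 + 126 + 126 + 84 + 36 = 502.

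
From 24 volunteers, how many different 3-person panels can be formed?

2024

This is C(24,3) = 2024.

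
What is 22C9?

497420

C(22,9) = (22·21·20·19·18·17·16·15·14) / 9! = 180503769600 / 362880 = 497420.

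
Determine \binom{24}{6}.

C(24,6) = (24·23·22·21·20·19) / 6! = 96909120 / 720 = 134596.

134596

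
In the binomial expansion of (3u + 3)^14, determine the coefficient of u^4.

4787751969

The general term is C(14,j)·(3u)^j·(3)^(14-j); the u^4 term has j = 4.
C(14,4) = 1001.
Coefficient = C(14,4) · 3^4 · 3^10 = 1001 · 81 · 59049 = 4787751969.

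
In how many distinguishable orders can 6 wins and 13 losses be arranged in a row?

27132

Choose positions for the wins: C(19,6) = 27132.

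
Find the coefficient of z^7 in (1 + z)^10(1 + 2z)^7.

185076

Coefficient of z^7 = Σ_{j} C(10,j)·1^j·C(7,7-j)·2^(7-j) for j from 0 to 7.
= 128 + 4480 + 30240 + 67200 + 58800 + 21168 + 2940 + 120 = 185076.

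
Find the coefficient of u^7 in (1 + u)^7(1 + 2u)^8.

108545

Coefficient of u^7 = Σ_{j} C(7,j)·1^j·C(8,7-j)·2^(7-j) for j from 0 to 7.
= 1024 + 12544 + 37632 + 39200 + 15680 + 2352 + 112 + 1 = 108545.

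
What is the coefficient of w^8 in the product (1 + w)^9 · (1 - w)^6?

-45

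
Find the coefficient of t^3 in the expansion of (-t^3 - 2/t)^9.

General term: C(9,j)·(-t^3)^j·(-2/t)^(9-j), with t-exponent 3j − 1(9−j) = 4j − 9.
Set 4j − 9 = 3: j = 3.
C(9,3) = 84; (-1)^3 = -1; (-2)^6 = 64.
Coefficient = 84 · (-1) · 64 = -5376.

-5376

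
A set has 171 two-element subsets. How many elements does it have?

19

n(n−1)/2 = 171 ⇒ n(n−1) = 342. Since 19·18 = 342, n = 19.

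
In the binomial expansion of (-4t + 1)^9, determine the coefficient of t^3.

-5376

The general term is C(9,j)·(-4t)^j·(1)^(9-j); the t^3 term has j = 3.
C(9,3) = 84.
Coefficient = C(9,3) · (-4)^3 = 84 · (-64) = -5376.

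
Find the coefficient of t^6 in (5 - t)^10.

131250

The general term is C(10,j)·(5)^j·(-t)^(10-j); the t^6 term has j = 4.
C(10,4) = 210.
Coefficient = C(10,4) · 5^4 = 210 · 625 = 131250.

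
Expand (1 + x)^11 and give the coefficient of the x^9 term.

55

The general term is C(11,j)·(1)^j·(x)^(11-j); the x^9 term has j = 2.
C(11,2) = 55.
Coefficient = C(11,2) = 55.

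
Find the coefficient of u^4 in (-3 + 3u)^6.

The general term is C(6,j)·(-3)^j·(3u)^(6-j); the u^4 term has j = 2.
C(6,2) = 15.
Coefficient = C(6,2) · (-3)^2 · 3^4 = 15 · 9 · 81 = 10935.

10935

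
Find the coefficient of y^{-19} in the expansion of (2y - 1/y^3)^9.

-144

General term: C(9,j)·(2y)^j·(-1/y^3)^(9-j), with y-exponent 1j − 3(9−j) = 4j − 27.
Set 4j − 27 = -19: j = 2.
C(9,2) = 36; 2^2 = 4; (-1)^7 = -1.
Coefficient = 36 · 4 · (-1) = -144.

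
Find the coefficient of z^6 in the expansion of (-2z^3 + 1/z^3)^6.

General term: C(6,j)·(-2z^3)^j·(1/z^3)^(6-j), with z-exponent 3j − 3(6−j) = 6j − 18.
Set 6j − 18 = 6: j = 4.
C(6,4) = 15; (-2)^4 = 16; 1^2 = 1.
Coefficient = 15 · 16 · 1 = 240.

240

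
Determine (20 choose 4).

C(20,4) = (20·19·18·17) / 4! = 116280 / 24 = 4845.

4845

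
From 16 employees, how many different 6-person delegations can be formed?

8008

This is C(16,6) = 8008.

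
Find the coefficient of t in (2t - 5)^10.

-39062500

The general term is C(10,j)·(2t)^j·(-5)^(10-j); the t^1 term has j = 1.
C(10,1) = 10.
Coefficient = C(10,1) · 2^1 · (-5)^9 = 10 · 2 · (-1953125) = -39062500.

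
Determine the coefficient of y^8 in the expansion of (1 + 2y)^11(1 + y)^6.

1122220

Coefficient of y^8 = Σ_{j} C(11,j)·2^j·C(6,8-j)·1^(8-j) for j from 2 to 8.
= 220 + 7920 + 79200 + 295680 + 443520 + 253440 + 42240 = 1122220.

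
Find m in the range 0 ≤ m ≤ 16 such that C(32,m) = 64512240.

10

C(32,m) increases on 0 ≤ m ≤ 16. C(32,9) = 28048800 and C(32,10) = 64512240, so m = 10.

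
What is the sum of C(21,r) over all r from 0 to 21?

Setting x = 1 in (1+x)^21 gives Σ C(21,r) = 2^21 = 2097152.

2097152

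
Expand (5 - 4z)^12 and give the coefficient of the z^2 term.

10312500000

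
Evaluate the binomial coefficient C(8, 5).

C(8,5) = C(8,3) by symmetry.
C(8,3) = (8·7·6) / 3! = 336 / 6 = 56.

56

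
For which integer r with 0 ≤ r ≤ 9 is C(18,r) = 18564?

C(18,r) increases on 0 ≤ r ≤ 9. C(18,5) = 8568 and C(18,6) = 18564, so r = 6.

6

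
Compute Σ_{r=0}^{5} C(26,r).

83682

1 + 26 + 325 + 2600 + 14950 + 65780 = 83682.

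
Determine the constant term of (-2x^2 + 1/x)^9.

General term: C(9,j)·(-2x^2)^j·(1/x)^(9-j), with x-exponent 2j − 1(9−j) = 3j − 9.
Set 3j − 9 = 0: j = 3.
C(9,3) = 84; (-2)^3 = -8; 1^6 = 1.
Coefficient = 84 · (-8) · 1 = -672.

-672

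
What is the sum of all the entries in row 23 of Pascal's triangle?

The entries of row 23 sum to 2^23 = 8388608.

8388608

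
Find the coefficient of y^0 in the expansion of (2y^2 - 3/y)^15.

5674372704

General term: C(15,j)·(2y^2)^j·(-3/y)^(15-j), with y-exponent 2j − 1(15−j) = 3j − 15.
Set 3j − 15 = 0: j = 5.
C(15,5) = 3003; 2^5 = 32; (-3)^10 = 59049.
Coefficient = 3003 · 32 · 59049 = 5674372704.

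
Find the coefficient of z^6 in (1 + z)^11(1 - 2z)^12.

Coefficient of z^6 = Σ_{j} C(11,j)·1^j·C(12,6-j)·(-2)^(6-j) for j from 0 to 6.
= 59136 + (-278784) + 435600 + (-290400) + 87120 + (-11088) + 462 = 2046.

2046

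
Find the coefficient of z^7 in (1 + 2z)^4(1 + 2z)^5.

4608

Coefficient of z^7 = Σ_{j} C(4,j)·2^j·C(5,7-j)·2^(7-j) for j from 2 to 4.
= 768 + 2560 + 1280 = 4608.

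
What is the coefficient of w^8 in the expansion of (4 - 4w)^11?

692060160

The general term is C(11,j)·(4)^j·(-4w)^(11-j); the w^8 term has j = 3.
C(11,3) = 165.
Coefficient = C(11,3) · 4^3 · (-4)^8 = 165 · 64 · 65536 = 692060160.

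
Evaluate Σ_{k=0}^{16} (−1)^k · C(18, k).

The partial alternating sum Σ_{k=0}^{16} (−1)^k C(18,k) = (−1)^16 C(17,16) = 17.

17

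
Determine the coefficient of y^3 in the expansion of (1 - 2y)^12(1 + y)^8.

-264

Coefficient of y^3 = Σ_{j} C(12,j)·(-2)^j·C(8,3-j)·1^(3-j) for j from 0 to 3.
= 56 + (-672) + 2112 + (-1760) = -264.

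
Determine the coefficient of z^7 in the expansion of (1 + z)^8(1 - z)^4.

Coefficient of z^7 = Σ_{j} C(8,j)·1^j·C(4,7-j)·(-1)^(7-j) for j from 3 to 7.
= 56 + (-280) + 336 + (-112) + 8 = 8.

8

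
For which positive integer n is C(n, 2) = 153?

18

n(n−1)/2 = 153 ⇒ n(n−1) = 306. Since 18·17 = 306, n = 18.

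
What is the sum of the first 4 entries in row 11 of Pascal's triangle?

232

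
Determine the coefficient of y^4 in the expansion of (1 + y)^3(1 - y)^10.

-25

Coefficient of y^4 = Σ_{j} C(3,j)·1^j·C(10,4-j)·(-1)^(4-j) for j from 0 to 3.
= 210 + (-360) + 135 + (-10) = -25.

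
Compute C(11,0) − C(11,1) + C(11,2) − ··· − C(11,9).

-10

The partial alternating sum Σ_{k=0}^{9} (−1)^k C(11,k) = (−1)^9 C(10,9) = -10.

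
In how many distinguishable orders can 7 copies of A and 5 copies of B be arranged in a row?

Choose positions for the A's: C(12,7) = 792.

792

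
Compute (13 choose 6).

1716

C(13,6) = (13·12·11·10·9·8) / 6! = 1235520 / 720 = 1716.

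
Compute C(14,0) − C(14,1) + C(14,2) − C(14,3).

The partial alternating sum Σ_{k=0}^{3} (−1)^k C(14,k) = (−1)^3 C(13,3) = -286.

-286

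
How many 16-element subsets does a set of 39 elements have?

37711260990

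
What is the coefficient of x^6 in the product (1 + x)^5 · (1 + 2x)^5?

Coefficient of x^6 = Σ_{j} C(5,j)·1^j·C(5,6-j)·2^(6-j) for j from 1 to 5.
= 160 + 800 + 800 + 200 + 10 = 1970.

1970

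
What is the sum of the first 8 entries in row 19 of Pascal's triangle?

94184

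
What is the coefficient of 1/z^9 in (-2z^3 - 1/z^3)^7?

General term: C(7,j)·(-2z^3)^j·(-1/z^3)^(7-j), with z-exponent 3j − 3(7−j) = 6j − 21.
Set 6j − 21 = -9: j = 2.
C(7,2) = 21; (-2)^2 = 4; (-1)^5 = -1.
Coefficient = 21 · 4 · (-1) = -84.

-84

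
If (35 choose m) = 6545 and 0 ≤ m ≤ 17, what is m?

C(35,m) increases on 0 ≤ m ≤ 17. C(35,2) = 595 and C(35,3) = 6545, so m = 3.

3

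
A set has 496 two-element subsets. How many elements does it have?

n(n−1)/2 = 496 ⇒ n(n−1) = 992. Since 32·31 = 992, n = 32.

32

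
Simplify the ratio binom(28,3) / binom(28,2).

26/3

C(n,k+1)/C(n,k) = (n−k)/(k+1) = (28−2)/(2+1) = 26/3.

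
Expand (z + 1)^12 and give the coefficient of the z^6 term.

The general term is C(12,j)·(z)^j·(1)^(12-j); the z^6 term has j = 6.
C(12,6) = 924.
Coefficient = C(12,6) = 924.

924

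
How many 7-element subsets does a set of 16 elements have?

11440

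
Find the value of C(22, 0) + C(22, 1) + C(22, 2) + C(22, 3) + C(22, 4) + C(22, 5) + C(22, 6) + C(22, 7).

280600

1 + 22 + 231 + 1540 + 7315 + 26334 + 74613 + 170544 = 280600.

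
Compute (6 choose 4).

15

C(6,4) = C(6,2) by symmetry.
C(6,2) = (6·5) / 2! = 30 / 2 = 15.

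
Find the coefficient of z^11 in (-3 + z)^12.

-36

The general term is C(12,j)·(-3)^j·(z)^(12-j); the z^11 term has j = 1.
C(12,1) = 12.
Coefficient = C(12,1) · (-3)^1 = 12 · (-3) = -36.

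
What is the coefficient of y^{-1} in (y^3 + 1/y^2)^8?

56

General term: C(8,j)·(y^3)^j·(1/y^2)^(8-j), with y-exponent 3j − 2(8−j) = 5j − 16.
Set 5j − 16 = -1: j = 3.
C(8,3) = 56; 1^3 = 1; 1^5 = 1.
Coefficient = 56 · 1 · 1 = 56.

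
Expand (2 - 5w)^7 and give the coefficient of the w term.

The general term is C(7,j)·(2)^j·(-5w)^(7-j); the w^1 term has j = 6.
C(7,6) = 7.
Coefficient = C(7,6) · 2^6 · (-5)^1 = 7 · 64 · (-5) = -2240.

-2240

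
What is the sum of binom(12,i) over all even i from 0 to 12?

2048

Half of (1+1)^12 + (1−1)^12 gives the even-index sum: 2^11 = 2048.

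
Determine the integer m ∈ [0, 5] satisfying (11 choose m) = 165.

C(11,m) increases on 0 ≤ m ≤ 5. C(11,2) = 55 and C(11,3) = 165, so m = 3.

3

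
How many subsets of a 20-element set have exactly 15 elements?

Choose the 15 positions: C(20,15) = 15504.

15504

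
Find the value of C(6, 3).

20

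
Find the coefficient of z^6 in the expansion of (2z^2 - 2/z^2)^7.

2688

General term: C(7,j)·(2z^2)^j·(-2/z^2)^(7-j), with z-exponent 2j − 2(7−j) = 4j − 14.
Set 4j − 14 = 6: j = 5.
C(7,5) = 21; 2^5 = 32; (-2)^2 = 4.
Coefficient = 21 · 32 · 4 = 2688.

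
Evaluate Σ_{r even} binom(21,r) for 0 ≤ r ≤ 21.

1048576

Even-r terms of row 21 sum to 2^20 = 1048576.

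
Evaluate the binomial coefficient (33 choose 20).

573166440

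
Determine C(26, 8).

1562275

C(26,8) = (26·25·24·23·22·21·20·19) / 8! = 62990928000 / 40320 = 1562275.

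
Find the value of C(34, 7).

5379616

C(34,7) = (34·33·32·31·30·29·28) / 7! = 27113264640 / 5040 = 5379616.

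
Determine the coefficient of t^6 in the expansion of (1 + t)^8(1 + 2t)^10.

239540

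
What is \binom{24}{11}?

2496144

C(24,11) = (24·23·22·21·20·19·18·17·16·15·14) / 11! = 99638080819200 / 39916800 = 2496144.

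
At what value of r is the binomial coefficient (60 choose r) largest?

C(60,r) is maximized at r = 60/2 = 30.

30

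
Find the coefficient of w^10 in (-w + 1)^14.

1001

The general term is C(14,j)·(-w)^j·(1)^(14-j); the w^10 term has j = 10.
C(14,10) = 1001.
Coefficient = C(14,10) = 1001.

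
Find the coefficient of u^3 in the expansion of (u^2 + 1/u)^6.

General term: C(6,j)·(u^2)^j·(1/u)^(6-j), with u-exponent 2j − 1(6−j) = 3j − 6.
Set 3j − 6 = 3: j = 3.
C(6,3) = 20; 1^3 = 1; 1^3 = 1.
Coefficient = 20 · 1 · 1 = 20.

20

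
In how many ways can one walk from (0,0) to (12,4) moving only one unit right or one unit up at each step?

Each path is a sequence of 16 steps with 12 rights: C(16,12) = 1820.

1820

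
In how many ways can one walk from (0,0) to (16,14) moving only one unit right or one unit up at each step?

145422675

Each path is a sequence of 30 steps with 16 rights: C(30,16) = 145422675.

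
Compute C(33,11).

193536720

C(33,11) = (33·32·31·30·29·28·27·26·25·24·23) / 11! = 7725366544896000 / 39916800 = 193536720.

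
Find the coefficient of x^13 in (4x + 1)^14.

The general term is C(14,j)·(4x)^j·(1)^(14-j); the x^13 term has j = 13.
C(14,13) = 14.
Coefficient = C(14,13) · 4^13 = 14 · 67108864 = 939524096.

939524096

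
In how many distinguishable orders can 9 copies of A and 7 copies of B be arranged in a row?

Choose positions for the A's: C(16,9) = 11440.

11440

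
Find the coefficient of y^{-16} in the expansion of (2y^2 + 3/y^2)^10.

General term: C(10,j)·(2y^2)^j·(3/y^2)^(10-j), with y-exponent 2j − 2(10−j) = 4j − 20.
Set 4j − 20 = -16: j = 1.
C(10,1) = 10; 2^1 = 2; 3^9 = 19683.
Coefficient = 10 · 2 · 19683 = 393660.

393660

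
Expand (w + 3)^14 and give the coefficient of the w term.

The general term is C(14,j)·(w)^j·(3)^(14-j); the w^1 term has j = 1.
C(14,1) = 14.
Coefficient = C(14,1) · 3^13 = 14 · 1594323 = 22320522.

22320522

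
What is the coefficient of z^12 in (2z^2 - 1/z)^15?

General term: C(15,j)·(2z^2)^j·(-1/z)^(15-j), with z-exponent 2j − 1(15−j) = 3j − 15.
Set 3j − 15 = 12: j = 9.
C(15,9) = 5005; 2^9 = 512; (-1)^6 = 1.
Coefficient = 5005 · 512 · 1 = 2562560.

2562560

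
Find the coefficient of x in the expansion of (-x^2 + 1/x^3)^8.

-56

General term: C(8,j)·(-x^2)^j·(1/x^3)^(8-j), with x-exponent 2j − 3(8−j) = 5j − 24.
Set 5j − 24 = 1: j = 5.
C(8,5) = 56; (-1)^5 = -1; 1^3 = 1.
Coefficient = 56 · (-1) · 1 = -56.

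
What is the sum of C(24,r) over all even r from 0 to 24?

Even-r terms of row 24 sum to 2^23 = 8388608.

8388608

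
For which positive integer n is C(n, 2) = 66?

12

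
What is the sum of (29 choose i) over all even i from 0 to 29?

268435456

Even-i terms of row 29 sum to 2^28 = 268435456.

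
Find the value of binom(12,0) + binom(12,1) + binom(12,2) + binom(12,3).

299

1 + 12 + 66 + 220 = 299.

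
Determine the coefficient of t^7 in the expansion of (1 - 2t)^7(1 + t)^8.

720

Coefficient of t^7 = Σ_{j} C(7,j)·(-2)^j·C(8,7-j)·1^(7-j) for j from 0 to 7.
= 8 + (-392) + 4704 + (-19600) + 31360 + (-18816) + 3584 + (-128) = 720.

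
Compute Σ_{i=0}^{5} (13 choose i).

2380

1 + 13 + 78 + 286 + 715 + 1287 = 2380.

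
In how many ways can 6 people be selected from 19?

27132

This is C(19,6) = 27132.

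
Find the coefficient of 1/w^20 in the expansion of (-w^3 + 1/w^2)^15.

General term: C(15,j)·(-w^3)^j·(1/w^2)^(15-j), with w-exponent 3j − 2(15−j) = 5j − 30.
Set 5j − 30 = -20: j = 2.
C(15,2) = 105; (-1)^2 = 1; 1^13 = 1.
Coefficient = 105 · 1 · 1 = 105.

105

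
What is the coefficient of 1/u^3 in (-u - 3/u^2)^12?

192456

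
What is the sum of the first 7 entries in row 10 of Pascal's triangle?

848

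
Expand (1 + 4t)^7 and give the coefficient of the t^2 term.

336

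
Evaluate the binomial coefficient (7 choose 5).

21

C(7,5) = C(7,2) by symmetry.
C(7,2) = (7·6) / 2! = 42 / 2 = 21.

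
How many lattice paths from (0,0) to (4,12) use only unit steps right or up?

1820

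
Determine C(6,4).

15

C(6,4) = C(6,2) by symmetry.
C(6,2) = (6·5) / 2! = 30 / 2 = 15.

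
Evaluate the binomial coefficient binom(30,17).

C(30,17) = C(30,13) by symmetry.
C(30,13) = (30·29·28·27·26·25·24·23·22·21·20·19·18) / 13! = 745747076954880000 / 6227020800 = 119759850.

119759850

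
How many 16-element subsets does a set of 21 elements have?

20349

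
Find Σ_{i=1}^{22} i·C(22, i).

46137344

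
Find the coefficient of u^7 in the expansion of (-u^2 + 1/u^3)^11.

165

General term: C(11,j)·(-u^2)^j·(1/u^3)^(11-j), with u-exponent 2j − 3(11−j) = 5j − 33.
Set 5j − 33 = 7: j = 8.
C(11,8) = 165; (-1)^8 = 1; 1^3 = 1.
Coefficient = 165 · 1 · 1 = 165.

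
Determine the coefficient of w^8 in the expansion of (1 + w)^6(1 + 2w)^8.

88720

Coefficient of w^8 = Σ_{j} C(6,j)·1^j·C(8,8-j)·2^(8-j) for j from 0 to 6.
= 256 + 6144 + 26880 + 35840 + 16800 + 2688 + 112 = 88720.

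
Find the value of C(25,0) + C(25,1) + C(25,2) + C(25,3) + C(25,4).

1 + 25 + 300 + 2300 + 12650 = 15276.

15276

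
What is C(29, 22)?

1560780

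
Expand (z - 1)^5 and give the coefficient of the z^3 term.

The general term is C(5,j)·(z)^j·(-1)^(5-j); the z^3 term has j = 3.
C(5,3) = 10.
Coefficient = C(5,3) = 10.

10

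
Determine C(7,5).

21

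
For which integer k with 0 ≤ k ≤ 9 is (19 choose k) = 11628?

C(19,k) increases on 0 ≤ k ≤ 9. C(19,4) = 3876 and C(19,5) = 11628, so k = 5.

5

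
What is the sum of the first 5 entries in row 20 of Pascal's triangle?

6196

1 + 20 + 190 + 1140 + 4845 = 6196.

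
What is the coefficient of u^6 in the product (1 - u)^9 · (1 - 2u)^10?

312900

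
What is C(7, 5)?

C(7,5) = C(7,2) by symmetry.
C(7,2) = (7·6) / 2! = 42 / 2 = 21.

21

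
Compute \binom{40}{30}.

847660528

C(40,30) = C(40,10) by symmetry.
C(40,10) = (40·39·38·37·36·35·34·33·32·31) / 10! = 3075990524006400 / 3628800 = 847660528.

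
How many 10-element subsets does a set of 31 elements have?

44352165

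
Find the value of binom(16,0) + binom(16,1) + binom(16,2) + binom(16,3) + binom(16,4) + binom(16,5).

6885

1 + 16 + 120 + 560 + 1820 + 4368 = 6885.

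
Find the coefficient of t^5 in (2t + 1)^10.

8064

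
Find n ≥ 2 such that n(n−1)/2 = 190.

20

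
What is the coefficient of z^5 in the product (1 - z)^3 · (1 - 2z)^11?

-34804

Coefficient of z^5 = Σ_{j} C(3,j)·(-1)^j·C(11,5-j)·(-2)^(5-j) for j from 0 to 3.
= (-14784) + (-15840) + (-3960) + (-220) = -34804.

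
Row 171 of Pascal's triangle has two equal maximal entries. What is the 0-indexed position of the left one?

85

For odd n = 171, C(171,m) peaks at m = (n−1)/2 and (n+1)/2; the lower is 85.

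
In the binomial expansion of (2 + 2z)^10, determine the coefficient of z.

10240

The general term is C(10,j)·(2)^j·(2z)^(10-j); the z^1 term has j = 9.
C(10,9) = 10.
Coefficient = C(10,9) · 2^9 · 2^1 = 10 · 512 · 2 = 10240.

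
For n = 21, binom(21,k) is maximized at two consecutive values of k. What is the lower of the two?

10

For odd n = 21, C(21,k) peaks at k = (n−1)/2 and (n+1)/2; the lower is 10.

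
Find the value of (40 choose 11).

2311801440

C(40,11) = (40·39·38·37·36·35·34·33·32·31·30) / 11! = 92279715720192000 / 39916800 = 2311801440.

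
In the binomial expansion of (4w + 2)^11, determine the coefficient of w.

45056

The general term is C(11,j)·(4w)^j·(2)^(11-j); the w^1 term has j = 1.
C(11,1) = 11.
Coefficient = C(11,1) · 4^1 · 2^10 = 11 · 4 · 1024 = 45056.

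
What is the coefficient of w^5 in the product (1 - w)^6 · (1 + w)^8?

30

Coefficient of w^5 = Σ_{j} C(6,j)·(-1)^j·C(8,5-j)·1^(5-j) for j from 0 to 5.
= 56 + (-420) + 840 + (-560) + 120 + (-6) = 30.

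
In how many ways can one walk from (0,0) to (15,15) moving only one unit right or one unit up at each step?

155117520

Each path is a sequence of 30 steps with 15 rights: C(30,15) = 155117520.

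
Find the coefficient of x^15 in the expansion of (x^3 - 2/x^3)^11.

General term: C(11,j)·(x^3)^j·(-2/x^3)^(11-j), with x-exponent 3j − 3(11−j) = 6j − 33.
Set 6j − 33 = 15: j = 8.
C(11,8) = 165; 1^8 = 1; (-2)^3 = -8.
Coefficient = 165 · 1 · (-8) = -1320.

-1320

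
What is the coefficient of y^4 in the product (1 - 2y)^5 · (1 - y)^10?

4090

Coefficient of y^4 = Σ_{j} C(5,j)·(-2)^j·C(10,4-j)·(-1)^(4-j) for j from 0 to 4.
= 210 + 1200 + 1800 + 800 + 80 = 4090.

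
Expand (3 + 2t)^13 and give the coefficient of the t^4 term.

225173520

The general term is C(13,j)·(3)^j·(2t)^(13-j); the t^4 term has j = 9.
C(13,9) = 715.
Coefficient = C(13,9) · 3^9 · 2^4 = 715 · 19683 · 16 = 225173520.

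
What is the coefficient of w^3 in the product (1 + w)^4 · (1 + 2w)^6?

Coefficient of w^3 = Σ_{j} C(4,j)·1^j·C(6,3-j)·2^(3-j) for j from 0 to 3.
= 160 + 240 + 72 + 4 = 476.

476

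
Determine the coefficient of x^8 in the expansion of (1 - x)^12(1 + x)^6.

-66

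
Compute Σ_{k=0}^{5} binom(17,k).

9402

1 + 17 + 136 + 680 + 2380 + 6188 = 9402.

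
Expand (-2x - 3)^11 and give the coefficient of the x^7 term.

-3421440

The general term is C(11,j)·(-2x)^j·(-3)^(11-j); the x^7 term has j = 7.
C(11,7) = 330.
Coefficient = C(11,7) · (-2)^7 · (-3)^4 = 330 · (-128) · 81 = -3421440.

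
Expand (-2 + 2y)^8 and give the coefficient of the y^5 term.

-14336

The general term is C(8,j)·(-2)^j·(2y)^(8-j); the y^5 term has j = 3.
C(8,3) = 56.
Coefficient = C(8,3) · (-2)^3 · 2^5 = 56 · (-8) · 32 = -14336.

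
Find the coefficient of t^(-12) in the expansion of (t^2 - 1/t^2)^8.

-8

General term: C(8,j)·(t^2)^j·(-1/t^2)^(8-j), with t-exponent 2j − 2(8−j) = 4j − 16.
Set 4j − 16 = -12: j = 1.
C(8,1) = 8; 1^1 = 1; (-1)^7 = -1.
Coefficient = 8 · 1 · (-1) = -8.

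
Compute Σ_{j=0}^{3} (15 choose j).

576

1 + 15 + 105 + 455 = 576.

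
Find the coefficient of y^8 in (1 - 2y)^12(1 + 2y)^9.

Coefficient of y^8 = Σ_{j} C(12,j)·(-2)^j·C(9,8-j)·2^(8-j) for j from 0 to 8.
= 2304 + (-110592) + 1419264 + (-7096320) + 15966720 + (-17031168) + 8515584 + (-1824768) + 126720 = -32256.

-32256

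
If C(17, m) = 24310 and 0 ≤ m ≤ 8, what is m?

8

C(17,m) increases on 0 ≤ m ≤ 8. C(17,7) = 19448 and C(17,8) = 24310, so m = 8.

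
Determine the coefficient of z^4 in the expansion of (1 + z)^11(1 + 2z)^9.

Coefficient of z^4 = Σ_{j} C(11,j)·1^j·C(9,4-j)·2^(4-j) for j from 0 to 4.
= 2016 + 7392 + 7920 + 2970 + 330 = 20628.

20628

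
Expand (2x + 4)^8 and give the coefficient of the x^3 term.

The general term is C(8,j)·(2x)^j·(4)^(8-j); the x^3 term has j = 3.
C(8,3) = 56.
Coefficient = C(8,3) · 2^3 · 4^5 = 56 · 8 · 1024 = 458752.

458752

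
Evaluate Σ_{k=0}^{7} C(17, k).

1 + 17 + 136 + 680 + 2380 + 6188 + 12376 + 19448 = 41226.

41226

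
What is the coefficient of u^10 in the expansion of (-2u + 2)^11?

22528

The general term is C(11,j)·(-2u)^j·(2)^(11-j); the u^10 term has j = 10.
C(11,10) = 11.
Coefficient = C(11,10) · (-2)^10 · 2^1 = 11 · 1024 · 2 = 22528.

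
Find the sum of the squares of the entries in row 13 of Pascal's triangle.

By Vandermonde's identity, Σ C(13,k)² = C(26,13) = 10400600.

10400600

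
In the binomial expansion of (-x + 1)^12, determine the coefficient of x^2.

66

The general term is C(12,j)·(-x)^j·(1)^(12-j); the x^2 term has j = 2.
C(12,2) = 66.
Coefficient = C(12,2) = 66.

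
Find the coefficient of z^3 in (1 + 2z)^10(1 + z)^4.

Coefficient of z^3 = Σ_{j} C(10,j)·2^j·C(4,3-j)·1^(3-j) for j from 0 to 3.
= 4 + 120 + 720 + 960 = 1804.

1804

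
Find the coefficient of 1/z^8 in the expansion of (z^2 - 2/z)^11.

General term: C(11,j)·(z^2)^j·(-2/z)^(11-j), with z-exponent 2j − 1(11−j) = 3j − 11.
Set 3j − 11 = -8: j = 1.
C(11,1) = 11; 1^1 = 1; (-2)^10 = 1024.
Coefficient = 11 · 1 · 1024 = 11264.

11264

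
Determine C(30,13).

119759850

C(30,13) = (30·29·28·27·26·25·24·23·22·21·20·19·18) / 13! = 745747076954880000 / 6227020800 = 119759850.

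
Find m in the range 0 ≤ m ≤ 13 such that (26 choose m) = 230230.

C(26,m) increases on 0 ≤ m ≤ 13. C(26,5) = 65780 and C(26,6) = 230230, so m = 6.

6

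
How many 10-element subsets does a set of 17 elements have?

19448

C(17,10) = C(17,7) by symmetry.
C(17,7) = (17·16·15·14·13·12·11) / 7! = 98017920 / 5040 = 19448.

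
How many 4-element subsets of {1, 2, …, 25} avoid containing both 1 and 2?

12397

All 4-subsets: C(25,4) = 12650. Those containing both fixed elements: C(23,2) = 253.
12650 − 253 = 12397.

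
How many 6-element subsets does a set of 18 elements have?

18564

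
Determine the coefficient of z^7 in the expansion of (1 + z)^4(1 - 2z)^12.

Coefficient of z^7 = Σ_{j} C(4,j)·1^j·C(12,7-j)·(-2)^(7-j) for j from 0 to 4.
= (-101376) + 236544 + (-152064) + 31680 + (-1760) = 13024.

13024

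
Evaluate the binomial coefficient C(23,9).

C(23,9) = (23·22·21·20·19·18·17·16·15) / 9! = 296541907200 / 362880 = 817190.

817190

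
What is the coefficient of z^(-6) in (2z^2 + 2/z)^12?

General term: C(12,j)·(2z^2)^j·(2/z)^(12-j), with z-exponent 2j − 1(12−j) = 3j − 12.
Set 3j − 12 = -6: j = 2.
C(12,2) = 66; 2^2 = 4; 2^10 = 1024.
Coefficient = 66 · 4 · 1024 = 270336.

270336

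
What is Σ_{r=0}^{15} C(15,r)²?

155117520

Σ C(15,r)² is the coefficient of x^15 in (1+x)^15(1+x)^15 = (1+x)^30, i.e. C(30,15) = 155117520.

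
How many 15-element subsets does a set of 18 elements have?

C(18,15) = C(18,3) by symmetry.
C(18,3) = (18·17·16) / 3! = 4896 / 6 = 816.

816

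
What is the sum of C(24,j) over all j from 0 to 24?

The entries of row 24 sum to 2^24 = 16777216.

16777216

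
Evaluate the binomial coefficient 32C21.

C(32,21) = C(32,11) by symmetry.
C(32,11) = (32·31·30·29·28·27·26·25·24·23·22) / 11! = 5150244363264000 / 39916800 = 129024480.

129024480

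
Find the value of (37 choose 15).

9364199760

C(37,15) = (37·36·35·34·33·32·31·30·29·28·27·26·25·24·23) / 15! = 12245324002983751680000 / 1307674368000 = 9364199760.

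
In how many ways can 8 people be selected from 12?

This is C(12,8) = 495.

495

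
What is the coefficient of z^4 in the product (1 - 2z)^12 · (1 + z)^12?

-561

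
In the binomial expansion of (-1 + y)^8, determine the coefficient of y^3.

-56

The general term is C(8,j)·(-1)^j·(y)^(8-j); the y^3 term has j = 5.
C(8,5) = 56.
Coefficient = C(8,5) · (-1)^5 = 56 · (-1) = -56.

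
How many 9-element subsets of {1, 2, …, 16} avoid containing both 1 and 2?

8008

All 9-subsets: C(16,9) = 11440. Those containing both fixed elements: C(14,7) = 3432.
11440 − 3432 = 8008.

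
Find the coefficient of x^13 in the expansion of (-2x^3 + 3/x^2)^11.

-3421440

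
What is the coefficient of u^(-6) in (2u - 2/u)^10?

46080

General term: C(10,j)·(2u)^j·(-2/u)^(10-j), with u-exponent 1j − 1(10−j) = 2j − 10.
Set 2j − 10 = -6: j = 2.
C(10,2) = 45; 2^2 = 4; (-2)^8 = 256.
Coefficient = 45 · 4 · 256 = 46080.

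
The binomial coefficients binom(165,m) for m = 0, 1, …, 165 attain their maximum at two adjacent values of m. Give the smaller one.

82

For odd n = 165, C(165,m) peaks at m = (n−1)/2 and (n+1)/2; the smaller is 82.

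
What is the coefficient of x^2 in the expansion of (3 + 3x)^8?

The general term is C(8,j)·(3)^j·(3x)^(8-j); the x^2 term has j = 6.
C(8,6) = 28.
Coefficient = C(8,6) · 3^6 · 3^2 = 28 · 729 · 9 = 183708.

183708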